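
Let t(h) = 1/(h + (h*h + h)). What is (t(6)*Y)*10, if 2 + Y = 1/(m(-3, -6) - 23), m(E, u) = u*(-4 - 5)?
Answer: -305/744 ≈ -0.40995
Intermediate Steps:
m(E, u) = -9*u (m(E, u) = u*(-9) = -9*u)
t(h) = 1/(h² + 2*h) (t(h) = 1/(h + (h² + h)) = 1/(h + (h + h²)) = 1/(h² + 2*h))
Y = -61/31 (Y = -2 + 1/(-9*(-6) - 23) = -2 + 1/(54 - 23) = -2 + 1/31 = -61/31 ≈ -1.9677)
(t(6)*Y)*10 = ((1/(6*(2 + 6)))*(-61/31))*10 = (((⅙)/8)*(-61/31))*10 = (((⅙)*(⅛))*(-61/31))*10 = ((1/48)*(-61/31))*10 = -61/1488*10 = -305/744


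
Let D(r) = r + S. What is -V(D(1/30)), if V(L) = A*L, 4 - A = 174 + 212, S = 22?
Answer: 126251/15 ≈ 8416.7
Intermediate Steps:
A = -382 (A = 4 - (174 + 212) = 4 - 1*386 = 4 - 386 = -382)
D(r) = 22 + r (D(r) = r + 22 = 22 + r)
V(L) = -382*L
-V(D(1/30)) = -(-382)*(22 + 1/30) = -(-382)*661/30 = -1*(-126251/15) = 126251/15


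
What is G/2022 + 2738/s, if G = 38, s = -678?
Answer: -459206/114243 ≈ -4.0196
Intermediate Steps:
G/2022 + 2738/s = 38/2022 + 2738/(-678) = 38*(1/2022) + 2738*(-1/678) = 19/1011 - 1369/339 = -459206/114243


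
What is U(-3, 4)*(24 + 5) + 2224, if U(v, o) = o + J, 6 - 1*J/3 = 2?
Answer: 2688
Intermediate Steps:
J = 12 (J = 18 - 3*2 = 18 - 6 = 12)
U(v, o) = 12 + o (U(v, o) = o + 12 = 12 + o)
U(-3, 4)*(24 + 5) + 2224 = (12 + 4)*(24 + 5) + 2224 = 16*29 + 2224 = 464 + 2224 = 2688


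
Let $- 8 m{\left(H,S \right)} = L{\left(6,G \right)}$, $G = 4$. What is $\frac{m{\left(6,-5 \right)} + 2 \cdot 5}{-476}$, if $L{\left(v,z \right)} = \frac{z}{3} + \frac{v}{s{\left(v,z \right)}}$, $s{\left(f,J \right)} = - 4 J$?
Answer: $- \frac{271}{13056} \approx -0.020757$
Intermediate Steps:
$L{\left(v,z \right)} = \frac{z}{3} - \frac{v}{4 z}$ ($L{\left(v,z \right)} = \frac{z}{3} + \frac{v}{\left(-4\right) z} = z \frac{1}{3} + v \left(- \frac{1}{4 z}\right) = \frac{z}{3} - \frac{v}{4 z}$)
$m{\left(H,S \right)} = - \frac{23}{192}$ ($m{\left(H,S \right)} = - \frac{\frac{1}{3} \cdot 4 - \frac{3}{2 \cdot 4}}{8} = - \frac{\frac{4}{3} - \frac{3}{2} \cdot \frac{1}{4}}{8} = - \frac{\frac{4}{3} - \frac{3}{8}}{8} = \left(- \frac{1}{8}\right) \frac{23}{24} = - \frac{23}{192}$)
$\frac{m{\left(6,-5 \right)} + 2 \cdot 5}{-476} = \frac{- \frac{23}{192} + 2 \cdot 5}{-476} = \left(- \frac{23}{192} + 10\right) \left(- \frac{1}{476}\right) = \frac{1897}{192} \left(- \frac{1}{476}\right) = - \frac{271}{13056}$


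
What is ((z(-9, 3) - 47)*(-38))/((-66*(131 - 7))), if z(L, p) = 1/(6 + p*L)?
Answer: -4693/21483 ≈ -0.21845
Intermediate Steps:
z(L, p) = 1/(6 + L*p)
((z(-9, 3) - 47)*(-38))/((-66*(131 - 7))) = ((1/(6 - 9*3) - 47)*(-38))/((-66*(131 - 7))) = ((1/(6 - 27) - 47)*(-38))/((-66*124)) = ((1/(-21) - 47)*(-38))/(-8184) = ((-1/21 - 47)*(-38))*(-1/8184) = -988/21*(-38)*(-1/8184) = (37544/21)*(-1/8184) = -4693/21483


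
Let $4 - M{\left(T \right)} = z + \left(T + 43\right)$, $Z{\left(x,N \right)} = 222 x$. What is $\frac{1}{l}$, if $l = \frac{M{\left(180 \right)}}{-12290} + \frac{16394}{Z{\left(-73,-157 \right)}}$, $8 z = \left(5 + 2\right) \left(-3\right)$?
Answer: $- \frac{796686960}{791902747} \approx -1.006$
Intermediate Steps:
$z = - \frac{21}{8}$ ($z = \frac{\left(5 + 2\right) \left(-3\right)}{8} = \frac{7 \left(-3\right)}{8} = \frac{1}{8} \left(-21\right) = - \frac{21}{8} \approx -2.625$)
$M{\left(T \right)} = - \frac{291}{8} - T$ ($M{\left(T \right)} = 4 - \left(- \frac{21}{8} + \left(T + 43\right)\right) = 4 - \left(- \frac{21}{8} + \left(43 + T\right)\right) = 4 - \left(\frac{323}{8} + T\right) = - \frac{291}{8} - T$)
$l = - \frac{791902747}{796686960}$ ($l = \frac{- \frac{291}{8} - 180}{-12290} + \frac{16394}{222 \left(-73\right)} = \left(- \frac{291}{8} - 180\right) \left(- \frac{1}{12290}\right) + \frac{16394}{-16206} = \left(- \frac{1731}{8}\right) \left(- \frac{1}{12290}\right) + 16394 \left(- \frac{1}{16206}\right) = \frac{1731}{98320} - \frac{8197}{8103} = - \frac{791902747}{796686960} \approx -0.99399$)
$\frac{1}{l} = \frac{1}{- \frac{791902747}{796686960}} = - \frac{796686960}{791902747}$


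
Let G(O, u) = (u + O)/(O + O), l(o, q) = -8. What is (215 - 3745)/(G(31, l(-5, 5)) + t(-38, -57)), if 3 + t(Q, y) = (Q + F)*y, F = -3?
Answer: -218860/144731 ≈ -1.5122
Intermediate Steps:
t(Q, y) = -3 + y*(-3 + Q) (t(Q, y) = -3 + (Q - 3)*y = -3 + (-3 + Q)*y = -3 + y*(-3 + Q))
G(O, u) = (O + u)/(2*O) (G(O, u) = (O + u)/((2*O)) = (O + u)*(1/(2*O)) = (O + u)/(2*O))
(215 - 3745)/(G(31, l(-5, 5)) + t(-38, -57)) = (215 - 3745)/((½)*(31 - 8)/31 + (-3 - 3*(-57) - 38*(-57))) = -3530/((½)*(1/31)*23 + (-3 + 171 + 2166)) = -3530/(23/62 + 2334) = -3530/144731/62 = -3530*62/144731 = -218860/144731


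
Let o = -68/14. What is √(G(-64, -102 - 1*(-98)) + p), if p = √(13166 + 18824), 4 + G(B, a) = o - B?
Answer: √(2702 + 49*√31990)/7 ≈ 15.297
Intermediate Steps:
o = -34/7 (o = -68*1/14 = -34/7 ≈ -4.8571)
G(B, a) = -62/7 - B (G(B, a) = -4 + (-34/7 - B) = -62/7 - B)
p = √31990 ≈ 178.86
√(G(-64, -102 - 1*(-98)) + p) = √((-62/7 - 1*(-64)) + √31990) = √((-62/7 + 64) + √31990) = √(386/7 + √31990)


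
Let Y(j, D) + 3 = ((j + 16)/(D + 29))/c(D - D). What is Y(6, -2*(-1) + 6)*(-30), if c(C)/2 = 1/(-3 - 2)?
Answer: 4980/37 ≈ 134.59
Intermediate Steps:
c(C) = -⅖ (c(C) = 2/(-3 - 2) = 2/(-5) = 2*(-⅕) = -⅖)
Y(j, D) = -3 - 5*(16 + j)/(2*(29 + D)) (Y(j, D) = -3 + ((j + 16)/(D + 29))/(-⅖) = -3 + ((16 + j)/(29 + D))*(-5/2) = -3 - 5*(16 + j)/(2*(29 + D)))
Y(6, -2*(-1) + 6)*(-30) = ((-254 - 6*(-2*(-1) + 6) - 5*6)/(2*(29 + (-2*(-1) + 6))))*(-30) = ((-254 - 6*(2 + 6) - 30)/(2*(29 + (2 + 6))))*(-30) = ((-254 - 6*8 - 30)/(2*(29 + 8)))*(-30) = ((½)*(-254 - 48 - 30)/37)*(-30) = ((½)*(1/37)*(-332))*(-30) = -166/37*(-30) = 4980/37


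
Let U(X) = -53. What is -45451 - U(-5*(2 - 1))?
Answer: -45398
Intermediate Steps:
-45451 - U(-5*(2 - 1)) = -45451 - 1*(-53) = -45451 + 53 = -45398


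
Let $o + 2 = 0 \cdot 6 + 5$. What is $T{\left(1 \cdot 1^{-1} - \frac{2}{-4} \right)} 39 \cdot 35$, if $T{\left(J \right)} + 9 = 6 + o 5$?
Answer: $16380$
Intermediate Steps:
$o = 3$ ($o = -2 + \left(0 \cdot 6 + 5\right) = -2 + \left(0 + 5\right) = -2 + 5 = 3$)
$T{\left(J \right)} = 12$ ($T{\left(J \right)} = -9 + \left(6 + 3 \cdot 5\right) = -9 + \left(6 + 15\right) = -9 + 21 = 12$)
$T{\left(1 \cdot 1^{-1} - \frac{2}{-4} \right)} 39 \cdot 35 = 12 \cdot 39 \cdot 35 = 468 \cdot 35 = 16380$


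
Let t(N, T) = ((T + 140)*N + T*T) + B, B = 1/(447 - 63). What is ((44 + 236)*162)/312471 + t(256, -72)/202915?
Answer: 231304107317/901760753280 ≈ 0.25650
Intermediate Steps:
B = 1/384 ≈ 0.0026042
t(N, T) = 1/384 + T² + N*(140 + T) (t(N, T) = ((T + 140)*N + T*T) + 1/384 = ((140 + T)*N + T²) + 1/384 = (N*(140 + T) + T²) + 1/384 = (T² + N*(140 + T)) + 1/384 = 1/384 + T² + N*(140 + T))
((44 + 236)*162)/312471 + t(256, -72)/202915 = ((44 + 236)*162)/312471 + (1/384 + (-72)² + 140*256 + 256*(-72))/202915 = (280*162)*(1/312471) + (1/384 + 5184 + 35840 - 18432)*(1/202915) = 45360*(1/312471) + (8675329/384)*(1/202915) = 1680/11573 + 8675329/77919360 = 231304107317/901760753280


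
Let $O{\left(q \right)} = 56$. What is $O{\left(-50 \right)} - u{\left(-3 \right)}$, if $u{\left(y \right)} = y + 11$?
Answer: $48$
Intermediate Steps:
$u{\left(y \right)} = 11 + y$
$O{\left(-50 \right)} - u{\left(-3 \right)} = 56 - \left(11 - 3\right) = 56 - 8 = 48$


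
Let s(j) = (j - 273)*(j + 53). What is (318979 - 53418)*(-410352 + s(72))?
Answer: -115645707597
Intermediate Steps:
s(j) = (-273 + j)*(53 + j)
(318979 - 53418)*(-410352 + s(72)) = (318979 - 53418)*(-410352 + (-14469 + 72**2 - 220*72)) = 265561*(-410352 + (-14469 + 5184 - 15840)) = 265561*(-410352 - 25125) = 265561*(-435477) = -115645707597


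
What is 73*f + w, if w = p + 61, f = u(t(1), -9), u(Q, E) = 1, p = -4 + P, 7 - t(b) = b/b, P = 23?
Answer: 153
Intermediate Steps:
t(b) = 6 (t(b) = 7 - b/b = 7 - 1*1 = 7 - 1 = 6)
p = 19 (p = -4 + 23 = 19)
f = 1
w = 80 (w = 19 + 61 = 80)
73*f + w = 73*1 + 80 = 73 + 80 = 153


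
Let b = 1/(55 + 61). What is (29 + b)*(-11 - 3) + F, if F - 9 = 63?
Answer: -19379/58 ≈ -334.12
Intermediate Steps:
F = 72 (F = 9 + 63 = 72)
b = 1/116 ≈ 0.0086207
(29 + b)*(-11 - 3) + F = (29 + 1/116)*(-11 - 3) + 72 = (3365/116)*(-14) + 72 = -23555/58 + 72 = -19379/58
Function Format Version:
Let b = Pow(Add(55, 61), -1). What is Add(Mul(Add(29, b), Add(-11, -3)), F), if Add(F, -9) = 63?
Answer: Rational(-19379, 58) ≈ -334.12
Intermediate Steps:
F = 72 (F = Add(9, 63) = 72)
b = Rational(1, 116) (b = Pow(116, -1) = Rational(1, 116) ≈ 0.0086207)
Add(Mul(Add(29, b), Add(-11, -3)), F) = Add(Mul(Add(29, Rational(1, 116)), Add(-11, -3)), 72) = Add(Mul(Rational(3365, 116), -14), 72) = Add(Rational(-23555, 58), 72) = Rational(-19379, 58)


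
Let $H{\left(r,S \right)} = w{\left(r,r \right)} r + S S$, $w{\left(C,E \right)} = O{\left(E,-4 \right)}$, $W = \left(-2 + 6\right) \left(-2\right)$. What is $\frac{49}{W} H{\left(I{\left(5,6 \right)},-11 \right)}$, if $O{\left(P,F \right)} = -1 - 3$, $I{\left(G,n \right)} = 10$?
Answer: $- \frac{3969}{8} \approx -496.13$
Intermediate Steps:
$O{\left(P,F \right)} = -4$ ($O{\left(P,F \right)} = -1 - 3 = -4$)
$W = -8$ ($W = 4 \left(-2\right) = -8$)
$w{\left(C,E \right)} = -4$
$H{\left(r,S \right)} = S^{2} - 4 r$ ($H{\left(r,S \right)} = - 4 r + S S = - 4 r + S^{2} = S^{2} - 4 r$)
$\frac{49}{W} H{\left(I{\left(5,6 \right)},-11 \right)} = \frac{49}{-8} \left(\left(-11\right)^{2} - 40\right) = 49 \left(- \frac{1}{8}\right) \left(121 - 40\right) = \left(- \frac{49}{8}\right) 81 = - \frac{3969}{8}$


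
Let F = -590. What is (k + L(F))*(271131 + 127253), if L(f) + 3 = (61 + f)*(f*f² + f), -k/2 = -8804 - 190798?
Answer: 43282908661465424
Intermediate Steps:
k = 399204 (k = -2*(-8804 - 190798) = -2*(-199602) = 399204)
L(f) = -3 + (61 + f)*(f + f³) (L(f) = -3 + (61 + f)*(f*f² + f) = -3 + (61 + f)*(f³ + f) = -3 + (61 + f)*(f + f³))
(k + L(F))*(271131 + 127253) = (399204 + (-3 + (-590)² + (-590)⁴ + 61*(-590) + 61*(-590)³))*(271131 + 127253) = (399204 + (-3 + 348100 + 121173610000 - 35990 + 61*(-205379000)))*398384 = (399204 + (-3 + 348100 + 121173610000 - 35990 - 12528119000))*398384 = (399204 + 108645803107)*398384 = 108646202311*398384 = 43282908661465424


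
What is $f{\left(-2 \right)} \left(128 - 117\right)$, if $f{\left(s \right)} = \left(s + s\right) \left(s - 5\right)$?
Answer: $308$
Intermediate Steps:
$f{\left(s \right)} = 2 s \left(-5 + s\right)$
$f{\left(-2 \right)} \left(128 - 117\right) = 2 \left(-2\right) \left(-5 - 2\right) \left(128 - 117\right) = 2 \left(-2\right) \left(-7\right) 11 = 28 \cdot 11 = 308$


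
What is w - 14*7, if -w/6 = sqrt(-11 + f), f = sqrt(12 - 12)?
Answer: -98 - 6*I*sqrt(11) ≈ -98.0 - 19.9*I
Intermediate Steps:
f = 0 (f = sqrt(0) = 0)
w = -6*I*sqrt(11) (w = -6*sqrt(-11 + 0) = -6*I*sqrt(11) ≈ -19.9*I)
w - 14*7 = -6*I*sqrt(11) - 14*7 = -6*I*sqrt(11) - 98 = -98 - 6*I*sqrt(11)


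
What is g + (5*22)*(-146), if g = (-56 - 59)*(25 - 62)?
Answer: -11805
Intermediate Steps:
g = 4255 (g = -115*(-37) = 4255)
g + (5*22)*(-146) = 4255 + (5*22)*(-146) = 4255 + 110*(-146) = 4255 - 16060 = -11805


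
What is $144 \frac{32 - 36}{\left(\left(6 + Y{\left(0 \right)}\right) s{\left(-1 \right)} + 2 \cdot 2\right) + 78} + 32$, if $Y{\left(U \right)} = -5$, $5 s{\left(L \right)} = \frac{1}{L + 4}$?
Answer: $\frac{30752}{1231} \approx 24.981$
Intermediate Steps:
$s{\left(L \right)} = \frac{1}{5 \left(4 + L\right)}$ ($s{\left(L \right)} = \frac{1}{5 \left(L + 4\right)} = \frac{1}{5 \left(4 + L\right)}$)
$144 \frac{32 - 36}{\left(\left(6 + Y{\left(0 \right)}\right) s{\left(-1 \right)} + 2 \cdot 2\right) + 78} + 32 = 144 \frac{32 - 36}{\left(\left(6 - 5\right) \frac{1}{5 \left(4 - 1\right)} + 2 \cdot 2\right) + 78} + 32 = 144 \left(- \frac{4}{\left(1 \frac{1}{5 \cdot 3} + 4\right) + 78}\right) + 32 = 144 \left(- \frac{4}{\left(1 \cdot \frac{1}{5} \cdot \frac{1}{3} + 4\right) + 78}\right) + 32 = 144 \left(- \frac{4}{\left(1 \cdot \frac{1}{15} + 4\right) + 78}\right) + 32 = 144 \left(- \frac{4}{\left(\frac{1}{15} + 4\right) + 78}\right) + 32 = 144 \left(- \frac{4}{\frac{61}{15} + 78}\right) + 32 = 144 \left(- \frac{4}{\frac{1231}{15}}\right) + 32 = 144 \left(\left(-4\right) \frac{15}{1231}\right) + 32 = 144 \left(- \frac{60}{1231}\right) + 32 = - \frac{8640}{1231} + 32 = \frac{30752}{1231}$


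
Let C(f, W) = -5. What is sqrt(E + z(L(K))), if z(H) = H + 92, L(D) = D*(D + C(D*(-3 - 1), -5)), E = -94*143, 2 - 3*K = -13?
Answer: 5*I*sqrt(534) ≈ 115.54*I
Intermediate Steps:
K = 5 (K = 2/3 - 1/3*(-13) = 2/3 + 13/3 = 5)
E = -13442
L(D) = D*(-5 + D) (L(D) = D*(D - 5) = D*(-5 + D))
z(H) = 92 + H
sqrt(E + z(L(K))) = sqrt(-13442 + (92 + 5*(-5 + 5))) = sqrt(-13442 + (92 + 5*0)) = sqrt(-13442 + (92 + 0)) = sqrt(-13442 + 92) = sqrt(-13350) = 5*I*sqrt(534)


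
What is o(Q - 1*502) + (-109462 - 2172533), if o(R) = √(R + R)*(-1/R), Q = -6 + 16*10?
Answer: -2281995 + I*√174/174 ≈ -2.282e+6 + 0.07581*I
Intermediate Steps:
Q = 154 (Q = -6 + 160 = 154)
o(R) = -√2/√R (o(R) = √(2*R)*(-1/R) = (√2*√R)*(-1/R) = -√2/√R)
o(Q - 1*502) + (-109462 - 2172533) = -√2/√(154 - 1*502) + (-109462 - 2172533) = -√2/√(154 - 502) - 2281995 = -√2/√(-348) - 2281995 = -√2*(-I*√87/174) - 2281995 = I*√174/174 - 2281995 = -2281995 + I*√174/174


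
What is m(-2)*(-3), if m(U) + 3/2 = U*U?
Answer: -15/2 ≈ -7.5000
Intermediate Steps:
m(U) = -3/2 + U² (m(U) = -3/2 + U*U = -3/2 + U²)
m(-2)*(-3) = (-3/2 + (-2)²)*(-3) = (-3/2 + 4)*(-3) = (5/2)*(-3) = -15/2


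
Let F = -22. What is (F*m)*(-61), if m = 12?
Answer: 16104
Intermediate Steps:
(F*m)*(-61) = -22*12*(-61) = -264*(-61) = 16104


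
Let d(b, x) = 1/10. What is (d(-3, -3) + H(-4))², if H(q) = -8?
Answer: 6241/100 ≈ 62.410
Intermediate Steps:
d(b, x) = ⅒
(d(-3, -3) + H(-4))² = (⅒ - 8)² = (-79/10)² = 6241/100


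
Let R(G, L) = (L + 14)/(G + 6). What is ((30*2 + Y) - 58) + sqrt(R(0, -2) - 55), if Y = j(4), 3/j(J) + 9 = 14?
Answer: 13/5 + I*sqrt(53) ≈ 2.6 + 7.2801*I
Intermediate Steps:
j(J) = 3/5 (j(J) = 3/(-9 + 14) = 3/5)
R(G, L) = (14 + L)/(6 + G)
Y = 3/5 ≈ 0.60000
((30*2 + Y) - 58) + sqrt(R(0, -2) - 55) = ((30*2 + 3/5) - 58) + sqrt((14 - 2)/(6 + 0) - 55) = ((60 + 3/5) - 58) + sqrt(12/6 - 55) = (303/5 - 58) + sqrt((1/6)*12 - 55) = 13/5 + sqrt(2 - 55) = 13/5 + sqrt(-53) = 13/5 + I*sqrt(53)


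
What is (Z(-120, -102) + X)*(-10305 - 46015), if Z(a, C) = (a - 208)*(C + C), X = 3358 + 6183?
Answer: -4305832960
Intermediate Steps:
X = 9541
Z(a, C) = 2*C*(-208 + a) (Z(a, C) = (-208 + a)*(2*C) = 2*C*(-208 + a))
(Z(-120, -102) + X)*(-10305 - 46015) = (2*(-102)*(-208 - 120) + 9541)*(-10305 - 46015) = (2*(-102)*(-328) + 9541)*(-56320) = (66912 + 9541)*(-56320) = 76453*(-56320) = -4305832960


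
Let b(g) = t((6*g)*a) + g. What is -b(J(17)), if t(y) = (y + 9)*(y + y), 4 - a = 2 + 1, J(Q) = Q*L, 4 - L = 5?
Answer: -18955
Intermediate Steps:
L = -1 (L = 4 - 1*5 = 4 - 5 = -1)
J(Q) = -Q (J(Q) = Q*(-1) = -Q)
a = 1 (a = 4 - (2 + 1) = 4 - 1*3 = 4 - 3 = 1)
t(y) = 2*y*(9 + y) (t(y) = (9 + y)*(2*y) = 2*y*(9 + y))
b(g) = g + 12*g*(9 + 6*g) (b(g) = 2*((6*g)*1)*(9 + (6*g)*1) + g = 2*(6*g)*(9 + 6*g) + g = 12*g*(9 + 6*g) + g = g + 12*g*(9 + 6*g))
-b(J(17)) = -(-1*17)*(109 + 72*(-1*17)) = -(-17)*(109 + 72*(-17)) = -(-17)*(109 - 1224) = -(-17)*(-1115) = -1*18955 = -18955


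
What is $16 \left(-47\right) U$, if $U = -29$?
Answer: $21808$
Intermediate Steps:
$16 \left(-47\right) U = 16 \left(-47\right) \left(-29\right) = \left(-752\right) \left(-29\right) = 21808$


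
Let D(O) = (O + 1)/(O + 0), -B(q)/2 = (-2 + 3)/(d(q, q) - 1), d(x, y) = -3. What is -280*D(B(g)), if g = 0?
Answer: -840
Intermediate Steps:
B(q) = ½ (B(q) = -2*(-2 + 3)/(-3 - 1) = -2/(-4) = -2*(-1)/4 = -2*(-¼) = ½)
D(O) = (1 + O)/O
-280*D(B(g)) = -280*(1 + ½)/½ = -560*3/2 = -280*3 = -840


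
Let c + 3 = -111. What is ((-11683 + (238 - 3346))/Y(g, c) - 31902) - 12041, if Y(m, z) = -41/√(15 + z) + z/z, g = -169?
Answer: (-1801663*√11 + 1938222*I)/(-33*I + 41*√11) ≈ -44766.0 + 3389.8*I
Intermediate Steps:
c = -114 (c = -3 - 111 = -114)
Y(m, z) = 1 - 41/√(15 + z) (Y(m, z) = -41/√(15 + z) + 1 = 1 - 41/√(15 + z))
((-11683 + (238 - 3346))/Y(g, c) - 31902) - 12041 = ((-11683 + (238 - 3346))/(1 - 41/√(15 - 114)) - 31902) - 12041 = ((-11683 - 3108)/(1 - (-41)*I*√11/33) - 31902) - 12041 = (-14791/(1 - (-41)*I*√11/33) - 31902) - 12041 = (-14791/(1 + 41*I*√11/33) - 31902) - 12041 = (-31902 - 14791/(1 + 41*I*√11/33)) - 12041 = -43943 - 14791/(1 + 41*I*√11/33)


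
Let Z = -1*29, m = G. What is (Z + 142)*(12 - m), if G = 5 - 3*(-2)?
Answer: 113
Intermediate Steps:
G = 11 (G = 5 + 6 = 11)
m = 11
Z = -29
(Z + 142)*(12 - m) = (-29 + 142)*(12 - 1*11) = 113*(12 - 11) = 113*1 = 113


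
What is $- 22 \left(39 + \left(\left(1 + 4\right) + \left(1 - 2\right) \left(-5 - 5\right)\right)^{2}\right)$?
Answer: $-5808$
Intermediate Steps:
$- 22 \left(39 + \left(\left(1 + 4\right) + \left(1 - 2\right) \left(-5 - 5\right)\right)^{2}\right) = - 22 \left(39 + \left(5 + \left(1 - 2\right) \left(-10\right)\right)^{2}\right) = - 22 \left(39 + \left(5 - -10\right)^{2}\right) = - 22 \left(39 + \left(5 + 10\right)^{2}\right) = - 22 \left(39 + 15^{2}\right) = - 22 \left(39 + 225\right) = \left(-22\right) 264 = -5808$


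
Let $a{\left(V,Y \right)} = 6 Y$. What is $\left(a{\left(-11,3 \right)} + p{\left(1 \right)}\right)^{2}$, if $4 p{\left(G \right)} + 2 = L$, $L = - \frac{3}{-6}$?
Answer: $\frac{19881}{64} \approx 310.64$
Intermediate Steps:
$L = \frac{1}{2}$ ($L = \left(-3\right) \left(- \frac{1}{6}\right) = \frac{1}{2} \approx 0.5$)
$p{\left(G \right)} = - \frac{3}{8}$ ($p{\left(G \right)} = - \frac{1}{2} + \frac{1}{4} \cdot \frac{1}{2} = - \frac{1}{2} + \frac{1}{8} = - \frac{3}{8}$)
$\left(a{\left(-11,3 \right)} + p{\left(1 \right)}\right)^{2} = \left(6 \cdot 3 - \frac{3}{8}\right)^{2} = \left(18 - \frac{3}{8}\right)^{2} = \left(\frac{141}{8}\right)^{2} = \frac{19881}{64}$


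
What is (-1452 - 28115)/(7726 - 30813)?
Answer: 29567/23087 ≈ 1.2807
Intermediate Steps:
(-1452 - 28115)/(7726 - 30813) = -29567/(-23087) = -29567*(-1/23087) = 29567/23087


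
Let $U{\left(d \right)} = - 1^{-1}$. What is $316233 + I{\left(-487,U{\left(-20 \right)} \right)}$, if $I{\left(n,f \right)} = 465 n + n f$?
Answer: $90265$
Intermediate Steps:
$U{\left(d \right)} = -1$ ($U{\left(d \right)} = \left(-1\right) 1 = -1$)
$I{\left(n,f \right)} = 465 n + f n$
$316233 + I{\left(-487,U{\left(-20 \right)} \right)} = 316233 - 487 \left(465 - 1\right) = 316233 - 225968 = 90265$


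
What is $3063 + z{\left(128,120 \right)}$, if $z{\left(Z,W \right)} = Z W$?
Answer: $18423$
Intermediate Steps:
$z{\left(Z,W \right)} = W Z$
$3063 + z{\left(128,120 \right)} = 3063 + 120 \cdot 128 = 3063 + 15360 = 18423$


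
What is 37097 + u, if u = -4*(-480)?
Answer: 39017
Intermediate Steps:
u = 1920
37097 + u = 37097 + 1920 = 39017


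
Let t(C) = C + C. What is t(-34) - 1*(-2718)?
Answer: 2650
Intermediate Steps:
t(C) = 2*C
t(-34) - 1*(-2718) = 2*(-34) - 1*(-2718) = -68 + 2718 = 2650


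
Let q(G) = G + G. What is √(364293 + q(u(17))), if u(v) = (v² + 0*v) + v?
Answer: 9*√4505 ≈ 604.07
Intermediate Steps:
u(v) = v + v² (u(v) = (v² + 0) + v = v² + v = v + v²)
q(G) = 2*G
√(364293 + q(u(17))) = √(364293 + 2*(17*(1 + 17))) = √(364293 + 2*(17*18)) = √(364293 + 2*306) = √(364293 + 612) = √364905 = 9*√4505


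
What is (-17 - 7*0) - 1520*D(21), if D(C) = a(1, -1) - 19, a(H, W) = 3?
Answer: 24303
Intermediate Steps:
D(C) = -16 (D(C) = 3 - 19 = -16)
(-17 - 7*0) - 1520*D(21) = (-17 - 7*0) - 1520*(-16) = (-17 + 0) + 24320 = -17 + 24320 = 24303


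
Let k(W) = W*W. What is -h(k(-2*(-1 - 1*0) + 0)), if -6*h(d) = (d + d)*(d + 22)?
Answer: 104/3 ≈ 34.667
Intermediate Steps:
k(W) = W²
h(d) = -d*(22 + d)/3 (h(d) = -(d + d)*(d + 22)/6 = -2*d*(22 + d)/6 = -d*(22 + d)/3)
-h(k(-2*(-1 - 1*0) + 0)) = -(-1)*(-2*(-1 - 1*0) + 0)²*(22 + (-2*(-1 - 1*0) + 0)²)/3 = -(-1)*(-2*(-1 + 0) + 0)²*(22 + (-2*(-1 + 0) + 0)²)/3 = -(-1)*(-2*(-1) + 0)²*(22 + (-2*(-1) + 0)²)/3 = -(-1)*(2 + 0)²*(22 + (2 + 0)²)/3 = -(-1)*2²*(22 + 2²)/3 = -(-1)*4*(22 + 4)/3 = -(-1)*4*26/3 = -1*(-104/3) = 104/3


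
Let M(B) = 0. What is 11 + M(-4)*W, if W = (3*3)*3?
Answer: 11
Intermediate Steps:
W = 27 (W = 9*3 = 27)
11 + M(-4)*W = 11 + 0*27 = 11 + 0 = 11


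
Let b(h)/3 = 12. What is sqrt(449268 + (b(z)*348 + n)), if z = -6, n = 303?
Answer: 11*sqrt(3819) ≈ 679.78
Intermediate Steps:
b(h) = 36 (b(h) = 3*12 = 36)
sqrt(449268 + (b(z)*348 + n)) = sqrt(449268 + (36*348 + 303)) = sqrt(449268 + (12528 + 303)) = sqrt(449268 + 12831) = sqrt(462099) = 11*sqrt(3819)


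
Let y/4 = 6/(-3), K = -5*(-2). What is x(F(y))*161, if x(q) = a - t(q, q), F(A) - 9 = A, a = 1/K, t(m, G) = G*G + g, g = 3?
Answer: -6279/10 ≈ -627.90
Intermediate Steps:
K = 10
t(m, G) = 3 + G**2 (t(m, G) = G*G + 3 = G**2 + 3 = 3 + G**2)
y = -8 (y = 4*(6/(-3)) = 4*(6*(-1/3)) = 4*(-2) = -8)
a = 1/10 ≈ 0.10000
F(A) = 9 + A
x(q) = -29/10 - q**2 (x(q) = 1/10 - (3 + q**2) = 1/10 + (-3 - q**2) = -29/10 - q**2)
x(F(y))*161 = (-29/10 - (9 - 8)**2)*161 = (-29/10 - 1*1**2)*161 = (-29/10 - 1*1)*161 = (-29/10 - 1)*161 = -39/10*161 = -6279/10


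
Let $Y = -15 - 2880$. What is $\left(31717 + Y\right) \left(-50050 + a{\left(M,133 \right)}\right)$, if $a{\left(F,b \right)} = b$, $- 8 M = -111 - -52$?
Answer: $-1438707774$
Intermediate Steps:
$M = \frac{59}{8}$ ($M = - \frac{-111 - -52}{8} = - \frac{-111 + 52}{8} = \left(- \frac{1}{8}\right) \left(-59\right) = \frac{59}{8} \approx 7.375$)
$Y = -2895$ ($Y = -15 - 2880 = -2895$)
$\left(31717 + Y\right) \left(-50050 + a{\left(M,133 \right)}\right) = \left(31717 - 2895\right) \left(-50050 + 133\right) = 28822 \left(-49917\right) = -1438707774$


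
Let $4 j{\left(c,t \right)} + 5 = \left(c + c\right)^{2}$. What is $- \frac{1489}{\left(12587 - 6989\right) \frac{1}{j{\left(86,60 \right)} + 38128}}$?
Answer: $- \frac{90377833}{7464} \approx -12109.0$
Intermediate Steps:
$j{\left(c,t \right)} = - \frac{5}{4} + c^{2}$ ($j{\left(c,t \right)} = - \frac{5}{4} + \frac{\left(c + c\right)^{2}}{4} = - \frac{5}{4} + \frac{\left(2 c\right)^{2}}{4} = - \frac{5}{4} + \frac{4 c^{2}}{4} = - \frac{5}{4} + c^{2}$)
$- \frac{1489}{\left(12587 - 6989\right) \frac{1}{j{\left(86,60 \right)} + 38128}} = - \frac{1489}{\left(12587 - 6989\right) \frac{1}{\left(- \frac{5}{4} + 86^{2}\right) + 38128}} = - \frac{1489}{5598 \frac{1}{\left(- \frac{5}{4} + 7396\right) + 38128}} = - \frac{1489}{5598 \frac{1}{\frac{29579}{4} + 38128}} = - \frac{1489}{5598 \frac{1}{\frac{182091}{4}}} = - \frac{1489}{5598 \cdot \frac{4}{182091}} = - \frac{1489}{\frac{7464}{60697}} = \left(-1489\right) \frac{60697}{7464} = - \frac{90377833}{7464}$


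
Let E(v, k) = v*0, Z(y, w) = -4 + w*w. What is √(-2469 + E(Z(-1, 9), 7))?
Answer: I*√2469 ≈ 49.689*I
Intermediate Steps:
Z(y, w) = -4 + w²
E(v, k) = 0
√(-2469 + E(Z(-1, 9), 7)) = √(-2469 + 0) = √(-2469) = I*√2469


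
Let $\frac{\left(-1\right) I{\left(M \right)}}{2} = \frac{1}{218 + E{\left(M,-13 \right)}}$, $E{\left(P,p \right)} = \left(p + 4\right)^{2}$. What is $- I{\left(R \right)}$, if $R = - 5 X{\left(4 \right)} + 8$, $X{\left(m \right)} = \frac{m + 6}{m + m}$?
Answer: $\frac{2}{299} \approx 0.006689$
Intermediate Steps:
$E{\left(P,p \right)} = \left(4 + p\right)^{2}$
$X{\left(m \right)} = \frac{6 + m}{2 m}$
$R = \frac{7}{4}$ ($R = - 5 \frac{6 + 4}{2 \cdot 4} + 8 = - 5 \cdot \frac{1}{2} \cdot \frac{1}{4} \cdot 10 + 8 = \left(-5\right) \frac{5}{4} + 8 = - \frac{25}{4} + 8 = \frac{7}{4} \approx 1.75$)
$I{\left(M \right)} = - \frac{2}{299}$ ($I{\left(M \right)} = - \frac{2}{218 + \left(4 - 13\right)^{2}} = - \frac{2}{218 + \left(-9\right)^{2}} = - \frac{2}{218 + 81} = - \frac{2}{299}$)
$- I{\left(R \right)} = \left(-1\right) \left(- \frac{2}{299}\right) = \frac{2}{299}$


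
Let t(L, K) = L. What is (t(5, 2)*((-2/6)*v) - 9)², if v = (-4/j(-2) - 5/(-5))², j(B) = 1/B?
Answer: 20736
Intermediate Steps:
v = 81 (v = (-4/(1/(-2)) - 5/(-5))² = (-4/(-½) - 5*(-⅕))² = (-4*(-2) + 1)² = (8 + 1)² = 9² = 81)
(t(5, 2)*((-2/6)*v) - 9)² = (5*(-2/6*81) - 9)² = (5*(-2*⅙*81) - 9)² = (5*(-⅓*81) - 9)² = (5*(-27) - 9)² = (-135 - 9)² = (-144)² = 20736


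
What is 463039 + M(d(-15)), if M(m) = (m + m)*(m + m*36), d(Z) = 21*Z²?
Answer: 1652559289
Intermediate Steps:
M(m) = 74*m² (M(m) = (2*m)*(m + 36*m) = (2*m)*(37*m) = 74*m²)
463039 + M(d(-15)) = 463039 + 74*(21*(-15)²)² = 463039 + 74*(21*225)² = 463039 + 74*4725² = 463039 + 74*22325625 = 463039 + 1652096250 = 1652559289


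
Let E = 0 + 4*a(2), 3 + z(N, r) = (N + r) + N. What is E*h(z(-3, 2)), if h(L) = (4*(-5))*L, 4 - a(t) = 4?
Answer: 0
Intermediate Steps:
a(t) = 0 (a(t) = 4 - 1*4 = 4 - 4 = 0)
z(N, r) = -3 + r + 2*N (z(N, r) = -3 + ((N + r) + N) = -3 + (r + 2*N) = -3 + r + 2*N)
E = 0 (E = 0 + 4*0 = 0 + 0 = 0)
h(L) = -20*L
E*h(z(-3, 2)) = 0*(-20*(-3 + 2 + 2*(-3))) = 0*(-20*(-3 + 2 - 6)) = 0*(-20*(-7)) = 0*140 = 0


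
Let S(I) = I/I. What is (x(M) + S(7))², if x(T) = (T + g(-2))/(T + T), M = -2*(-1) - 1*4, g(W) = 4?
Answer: ¼ ≈ 0.25000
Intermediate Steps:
M = -2 (M = 2 - 4 = -2)
S(I) = 1
x(T) = (4 + T)/(2*T) (x(T) = (T + 4)/(T + T) = (4 + T)/((2*T)) = (4 + T)*(1/(2*T)) = (4 + T)/(2*T))
(x(M) + S(7))² = ((½)*(4 - 2)/(-2) + 1)² = ((½)*(-½)*2 + 1)² = (-½ + 1)² = (½)² = ¼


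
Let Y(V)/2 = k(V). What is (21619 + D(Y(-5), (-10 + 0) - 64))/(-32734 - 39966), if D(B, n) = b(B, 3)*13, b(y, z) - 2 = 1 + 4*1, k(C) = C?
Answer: -2171/7270 ≈ -0.29862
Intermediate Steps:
b(y, z) = 7 (b(y, z) = 2 + (1 + 4*1) = 2 + (1 + 4) = 2 + 5 = 7)
Y(V) = 2*V
D(B, n) = 91 (D(B, n) = 7*13 = 91)
(21619 + D(Y(-5), (-10 + 0) - 64))/(-32734 - 39966) = (21619 + 91)/(-32734 - 39966) = 21710/(-72700) = 21710*(-1/72700) = -2171/7270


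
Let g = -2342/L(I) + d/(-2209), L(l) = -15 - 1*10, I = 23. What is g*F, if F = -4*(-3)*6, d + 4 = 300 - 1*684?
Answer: 373188816/55225 ≈ 6757.6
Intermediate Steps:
d = -388 (d = -4 + (300 - 1*684) = -4 + (300 - 684) = -4 - 384 = -388)
L(l) = -25 (L(l) = -15 - 10 = -25)
F = 72 (F = 12*6 = 72)
g = 5183178/55225 (g = -2342/(-25) - 388/(-2209) = -2342*(-1/25) - 388*(-1/2209) = 2342/25 + 388/2209 = 5183178/55225 ≈ 93.856)
g*F = (5183178/55225)*72 = 373188816/55225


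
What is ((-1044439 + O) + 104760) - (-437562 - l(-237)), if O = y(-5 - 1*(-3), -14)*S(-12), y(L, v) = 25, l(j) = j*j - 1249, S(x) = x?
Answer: -447497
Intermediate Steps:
l(j) = -1249 + j² (l(j) = j² - 1249 = -1249 + j²)
O = -300 (O = 25*(-12) = -300)
((-1044439 + O) + 104760) - (-437562 - l(-237)) = ((-1044439 - 300) + 104760) - (-437562 - (-1249 + (-237)²)) = (-1044739 + 104760) - (-437562 - (-1249 + 56169)) = -939979 - (-437562 - 1*54920) = -939979 - (-437562 - 54920) = -939979 - 1*(-492482) = -939979 + 492482 = -447497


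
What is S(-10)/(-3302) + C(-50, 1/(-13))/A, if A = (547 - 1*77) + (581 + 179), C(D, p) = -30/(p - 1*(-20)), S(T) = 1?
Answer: -53545/35063938 ≈ -0.0015271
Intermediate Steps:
C(D, p) = -30/(20 + p) (C(D, p) = -30/(p + 20) = -30/(20 + p))
A = 1230 (A = (547 - 77) + 760 = 470 + 760 = 1230)
S(-10)/(-3302) + C(-50, 1/(-13))/A = 1/(-3302) - 30/(20 + 1/(-13))/1230 = 1*(-1/3302) - 30/(20 - 1/13)*(1/1230) = -1/3302 - 30/259/13*(1/1230) = -1/3302 - 30*13/259*(1/1230) = -1/3302 - 390/259*1/1230 = -1/3302 - 13/10619 = -53545/35063938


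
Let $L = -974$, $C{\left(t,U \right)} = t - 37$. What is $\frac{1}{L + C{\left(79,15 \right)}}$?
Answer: $- \frac{1}{932} \approx -0.001073$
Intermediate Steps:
$C{\left(t,U \right)} = -37 + t$
$\frac{1}{L + C{\left(79,15 \right)}} = \frac{1}{-974 + \left(-37 + 79\right)} = \frac{1}{-974 + 42} = \frac{1}{-932} = - \frac{1}{932}$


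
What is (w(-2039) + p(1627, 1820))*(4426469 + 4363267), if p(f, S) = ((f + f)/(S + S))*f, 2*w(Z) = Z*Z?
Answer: 8319465872280726/455 ≈ 1.8285e+13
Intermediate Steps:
w(Z) = Z²/2 (w(Z) = (Z*Z)/2 = Z²/2)
p(f, S) = f²/S (p(f, S) = ((2*f)/((2*S)))*f = ((2*f)*(1/(2*S)))*f = (f/S)*f = f²/S)
(w(-2039) + p(1627, 1820))*(4426469 + 4363267) = ((½)*(-2039)² + 1627²/1820)*(4426469 + 4363267) = ((½)*4157521 + (1/1820)*2647129)*8789736 = (4157521/2 + 2647129/1820)*8789736 = (3785991239/1820)*8789736 = 8319465872280726/455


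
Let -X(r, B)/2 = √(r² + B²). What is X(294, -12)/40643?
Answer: -12*√2405/40643 ≈ -0.014479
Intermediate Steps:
X(r, B) = -2*√(B² + r²) (X(r, B) = -2*√(r² + B²) = -2*√(B² + r²))
X(294, -12)/40643 = -2*√((-12)² + 294²)/40643 = -2*√(144 + 86436)*(1/40643) = -12*√2405*(1/40643) = -12*√2405/40643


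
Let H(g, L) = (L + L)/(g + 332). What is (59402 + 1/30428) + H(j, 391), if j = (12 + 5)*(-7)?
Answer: 385017898837/6481164 ≈ 59406.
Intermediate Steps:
j = -119 (j = 17*(-7) = -119)
H(g, L) = 2*L/(332 + g) (H(g, L) = (2*L)/(332 + g) = 2*L/(332 + g))
(59402 + 1/30428) + H(j, 391) = (59402 + 1/30428) + 2*391/(332 - 119) = (59402 + 1/30428) + 2*391/213 = 1807484057/30428 + 2*391*(1/213) = 1807484057/30428 + 782/213 = 385017898837/6481164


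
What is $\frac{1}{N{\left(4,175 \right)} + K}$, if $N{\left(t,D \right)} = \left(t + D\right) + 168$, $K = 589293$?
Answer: $\frac{1}{589640} \approx 1.6959 \cdot 10^{-6}$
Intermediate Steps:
$N{\left(t,D \right)} = 168 + D + t$ ($N{\left(t,D \right)} = \left(D + t\right) + 168 = 168 + D + t$)
$\frac{1}{N{\left(4,175 \right)} + K} = \frac{1}{\left(168 + 175 + 4\right) + 589293} = \frac{1}{347 + 589293} = \frac{1}{589640}$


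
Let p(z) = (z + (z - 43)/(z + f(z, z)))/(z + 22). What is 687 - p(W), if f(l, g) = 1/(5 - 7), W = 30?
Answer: 526493/767 ≈ 686.43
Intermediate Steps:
f(l, g) = -½ (f(l, g) = 1/(-2) = -½)
p(z) = (z + (-43 + z)/(-½ + z))/(22 + z) (p(z) = (z + (z - 43)/(z - ½))/(z + 22) = (z + (-43 + z)/(-½ + z))/(22 + z))
687 - p(W) = 687 - (-86 + 30 + 2*30²)/(-22 + 2*30² + 43*30) = 687 - (-86 + 30 + 2*900)/(-22 + 2*900 + 1290) = 687 - (-86 + 30 + 1800)/(-22 + 1800 + 1290) = 687 - 1744/3068 = 687 - 1*436/767 = 687 - 436/767 = 526493/767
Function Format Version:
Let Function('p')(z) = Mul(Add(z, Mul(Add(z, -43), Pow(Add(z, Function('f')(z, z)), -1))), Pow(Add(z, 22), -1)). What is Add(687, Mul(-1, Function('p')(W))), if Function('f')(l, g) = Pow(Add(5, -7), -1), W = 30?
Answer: Rational(526493, 767) ≈ 686.43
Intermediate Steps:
Function('f')(l, g) = Rational(-1, 2) (Function('f')(l, g) = Pow(-2, -1) = Rational(-1, 2))
Function('p')(z) = Mul(Pow(Add(22, z), -1), Add(z, Mul(Pow(Add(Rational(-1, 2), z), -1), Add(-43, z)))) (Function('p')(z) = Mul(Add(z, Mul(Add(z, -43), Pow(Add(z, Rational(-1, 2)), -1))), Pow(Add(z, 22), -1)) = Mul(Add(z, Mul(Add(-43, z), Pow(Add(Rational(-1, 2), z), -1))), Pow(Add(22, z), -1)) = Mul(Add(z, Mul(Pow(Add(Rational(-1, 2), z), -1), Add(-43, z))), Pow(Add(22, z), -1)) = Mul(Pow(Add(22, z), -1), Add(z, Mul(Pow(Add(Rational(-1, 2), z), -1), Add(-43, z)))))
Add(687, Mul(-1, Function('p')(W))) = Add(687, Mul(-1, Mul(Pow(Add(-22, Mul(2, Pow(30, 2)), Mul(43, 30)), -1), Add(-86, 30, Mul(2, Pow(30, 2)))))) = Add(687, Mul(-1, Mul(Pow(Add(-22, Mul(2, 900), 1290), -1), Add(-86, 30, Mul(2, 900))))) = Add(687, Mul(-1, Mul(Pow(Add(-22, 1800, 1290), -1), Add(-86, 30, 1800)))) = Add(687, Mul(-1, Mul(Pow(3068, -1), 1744))) = Add(687, Mul(-1, Mul(Rational(1, 3068), 1744))) = Add(687, Mul(-1, Rational(436, 767))) = Add(687, Rational(-436, 767)) = Rational(526493, 767)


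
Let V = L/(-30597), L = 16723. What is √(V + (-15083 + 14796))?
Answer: I*√5493761286/4371 ≈ 16.957*I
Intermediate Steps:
V = -2389/4371 (V = 16723/(-30597) = 16723*(-1/30597) = -2389/4371 ≈ -0.54656)
√(V + (-15083 + 14796)) = √(-2389/4371 + (-15083 + 14796)) = √(-2389/4371 - 287) = √(-1256866/4371) = I*√5493761286/4371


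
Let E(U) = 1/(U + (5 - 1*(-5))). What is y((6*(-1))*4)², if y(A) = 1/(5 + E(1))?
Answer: 121/3136 ≈ 0.038584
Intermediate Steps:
E(U) = 1/(10 + U) (E(U) = 1/(U + (5 + 5)) = 1/(U + 10) = 1/(10 + U))
y(A) = 11/56 (y(A) = 1/(5 + 1/(10 + 1)) = 1/(5 + 1/11) = 1/(56/11) = 11/56)
y((6*(-1))*4)² = (11/56)² = 121/3136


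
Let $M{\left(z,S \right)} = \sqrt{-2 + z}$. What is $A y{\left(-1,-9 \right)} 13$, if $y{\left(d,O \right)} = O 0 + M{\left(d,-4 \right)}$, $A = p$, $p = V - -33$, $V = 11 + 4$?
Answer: $624 i \sqrt{3} \approx 1080.8 i$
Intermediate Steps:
$V = 15$
$p = 48$ ($p = 15 - -33 = 15 + 33 = 48$)
$A = 48$
$y{\left(d,O \right)} = \sqrt{-2 + d}$ ($y{\left(d,O \right)} = O 0 + \sqrt{-2 + d} = 0 + \sqrt{-2 + d} = \sqrt{-2 + d}$)
$A y{\left(-1,-9 \right)} 13 = 48 \sqrt{-2 - 1} \cdot 13 = 48 \sqrt{-3} \cdot 13 = 48 i \sqrt{3} \cdot 13 = 624 i \sqrt{3}$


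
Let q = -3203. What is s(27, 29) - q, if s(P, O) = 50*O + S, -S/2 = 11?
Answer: 4631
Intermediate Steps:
S = -22 (S = -2*11 = -22)
s(P, O) = -22 + 50*O (s(P, O) = 50*O - 22 = -22 + 50*O)
s(27, 29) - q = (-22 + 50*29) - 1*(-3203) = (-22 + 1450) + 3203 = 1428 + 3203 = 4631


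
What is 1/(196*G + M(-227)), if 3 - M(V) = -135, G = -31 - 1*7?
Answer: -1/7310 ≈ -0.00013680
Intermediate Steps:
G = -38 (G = -31 - 7 = -38)
M(V) = 138 (M(V) = 3 - 1*(-135) = 3 + 135 = 138)
1/(196*G + M(-227)) = 1/(196*(-38) + 138) = 1/(-7448 + 138) = 1/(-7310) = -1/7310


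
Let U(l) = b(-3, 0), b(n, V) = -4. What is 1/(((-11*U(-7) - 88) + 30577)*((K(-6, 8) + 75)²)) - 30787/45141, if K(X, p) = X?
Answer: -1491810885430/2187346472811 ≈ -0.68202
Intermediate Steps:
U(l) = -4
1/(((-11*U(-7) - 88) + 30577)*((K(-6, 8) + 75)²)) - 30787/45141 = 1/(((-11*(-4) - 88) + 30577)*((-6 + 75)²)) - 30787/45141 = 1/(((44 - 88) + 30577)*(69²)) - 30787*1/45141 = 1/((-44 + 30577)*4761) - 30787/45141 = (1/4761)/30533 - 30787/45141 = (1/30533)*(1/4761) - 30787/45141 = 1/145367613 - 30787/45141 = -1491810885430/2187346472811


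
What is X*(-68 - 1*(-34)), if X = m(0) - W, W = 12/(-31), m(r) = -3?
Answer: 2754/31 ≈ 88.839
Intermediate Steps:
W = -12/31 (W = 12*(-1/31) = -12/31 ≈ -0.38710)
X = -81/31 (X = -3 - 1*(-12/31) = -3 + 12/31 = -81/31 ≈ -2.6129)
X*(-68 - 1*(-34)) = -81*(-68 - 1*(-34))/31 = -81*(-68 + 34)/31 = -81/31*(-34) = 2754/31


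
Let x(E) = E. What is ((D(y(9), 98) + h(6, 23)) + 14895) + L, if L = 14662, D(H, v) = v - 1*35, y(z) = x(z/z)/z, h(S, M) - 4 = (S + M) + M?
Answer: 29676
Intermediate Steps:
h(S, M) = 4 + S + 2*M (h(S, M) = 4 + ((S + M) + M) = 4 + ((M + S) + M) = 4 + (S + 2*M) = 4 + S + 2*M)
y(z) = 1/z (y(z) = (z/z)/z = 1/z)
D(H, v) = -35 + v (D(H, v) = v - 35 = -35 + v)
((D(y(9), 98) + h(6, 23)) + 14895) + L = (((-35 + 98) + (4 + 6 + 2*23)) + 14895) + 14662 = ((63 + (4 + 6 + 46)) + 14895) + 14662 = ((63 + 56) + 14895) + 14662 = (119 + 14895) + 14662 = 15014 + 14662 = 29676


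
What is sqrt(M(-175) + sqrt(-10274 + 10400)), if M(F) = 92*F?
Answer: sqrt(-16100 + 3*sqrt(14)) ≈ 126.84*I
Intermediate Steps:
sqrt(M(-175) + sqrt(-10274 + 10400)) = sqrt(92*(-175) + sqrt(-10274 + 10400)) = sqrt(-16100 + sqrt(126)) = sqrt(-16100 + 3*sqrt(14))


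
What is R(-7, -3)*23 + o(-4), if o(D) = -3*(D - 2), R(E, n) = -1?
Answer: -5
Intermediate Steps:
o(D) = 6 - 3*D (o(D) = -3*(-2 + D) = 6 - 3*D)
R(-7, -3)*23 + o(-4) = -1*23 + (6 - 3*(-4)) = -23 + (6 + 12) = -23 + 18 = -5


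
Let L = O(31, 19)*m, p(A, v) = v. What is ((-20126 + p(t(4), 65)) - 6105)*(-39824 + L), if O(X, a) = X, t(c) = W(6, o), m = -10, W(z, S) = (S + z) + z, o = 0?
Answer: 1050146244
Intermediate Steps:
W(z, S) = S + 2*z
t(c) = 12 (t(c) = 0 + 2*6 = 0 + 12 = 12)
L = -310 (L = 31*(-10) = -310)
((-20126 + p(t(4), 65)) - 6105)*(-39824 + L) = ((-20126 + 65) - 6105)*(-39824 - 310) = (-20061 - 6105)*(-40134) = -26166*(-40134) = 1050146244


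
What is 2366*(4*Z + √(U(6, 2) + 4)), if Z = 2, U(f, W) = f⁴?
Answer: 18928 + 23660*√13 ≈ 1.0424e+5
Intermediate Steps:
2366*(4*Z + √(U(6, 2) + 4)) = 2366*(4*2 + √(6⁴ + 4)) = 2366*(8 + √(1296 + 4)) = 2366*(8 + √1300) = 2366*(8 + 10*√13) = 18928 + 23660*√13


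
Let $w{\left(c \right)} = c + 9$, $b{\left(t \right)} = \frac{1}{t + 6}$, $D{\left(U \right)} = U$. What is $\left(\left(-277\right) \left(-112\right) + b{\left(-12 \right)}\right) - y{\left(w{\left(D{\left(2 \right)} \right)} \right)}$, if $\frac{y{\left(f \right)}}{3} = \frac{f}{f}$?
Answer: $\frac{186125}{6} \approx 31021.0$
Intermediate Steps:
$b{\left(t \right)} = \frac{1}{6 + t}$
$w{\left(c \right)} = 9 + c$
$y{\left(f \right)} = 3$ ($y{\left(f \right)} = 3 \frac{f}{f} = 3 \cdot 1 = 3$)
$\left(\left(-277\right) \left(-112\right) + b{\left(-12 \right)}\right) - y{\left(w{\left(D{\left(2 \right)} \right)} \right)} = \left(\left(-277\right) \left(-112\right) + \frac{1}{6 - 12}\right) - 3 = \left(31024 + \frac{1}{-6}\right) - 3 = \left(31024 - \frac{1}{6}\right) - 3 = \frac{186143}{6} - 3 = \frac{186125}{6}$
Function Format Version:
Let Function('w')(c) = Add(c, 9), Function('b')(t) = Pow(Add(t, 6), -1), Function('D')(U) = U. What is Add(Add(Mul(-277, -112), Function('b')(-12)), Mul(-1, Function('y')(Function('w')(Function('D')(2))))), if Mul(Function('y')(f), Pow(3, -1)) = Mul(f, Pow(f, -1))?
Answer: Rational(186125, 6) ≈ 31021.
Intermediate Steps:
Function('b')(t) = Pow(Add(6, t), -1)
Function('w')(c) = Add(9, c)
Function('y')(f) = 3 (Function('y')(f) = Mul(3, Mul(f, Pow(f, -1))) = Mul(3, 1) = 3)
Add(Add(Mul(-277, -112), Function('b')(-12)), Mul(-1, Function('y')(Function('w')(Function('D')(2))))) = Add(Add(Mul(-277, -112), Pow(Add(6, -12), -1)), Mul(-1, 3)) = Add(Add(31024, Pow(-6, -1)), -3) = Add(Add(31024, Rational(-1, 6)), -3) = Add(Rational(186143, 6), -3) = Rational(186125, 6)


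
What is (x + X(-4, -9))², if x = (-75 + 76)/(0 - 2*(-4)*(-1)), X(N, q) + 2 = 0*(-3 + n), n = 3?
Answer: 289/64 ≈ 4.5156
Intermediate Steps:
X(N, q) = -2 (X(N, q) = -2 + 0*(-3 + 3) = -2 + 0*0 = -2 + 0 = -2)
x = -⅛ (x = 1/(0 + 8*(-1)) = 1/(0 - 8) = 1/(-8) = 1*(-⅛) = -⅛ ≈ -0.12500)
(x + X(-4, -9))² = (-⅛ - 2)² = (-17/8)² = 289/64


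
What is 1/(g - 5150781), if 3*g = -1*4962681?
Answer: -1/6805008 ≈ -1.4695e-7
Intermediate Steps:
g = -1654227 (g = (-1*4962681)/3 = (1/3)*(-4962681) = -1654227)
1/(g - 5150781) = 1/(-1654227 - 5150781) = 1/(-6805008) = -1/6805008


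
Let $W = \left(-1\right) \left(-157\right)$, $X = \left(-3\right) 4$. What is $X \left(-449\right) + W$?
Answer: $5545$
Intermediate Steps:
$X = -12$
$W = 157$
$X \left(-449\right) + W = \left(-12\right) \left(-449\right) + 157 = 5388 + 157 = 5545$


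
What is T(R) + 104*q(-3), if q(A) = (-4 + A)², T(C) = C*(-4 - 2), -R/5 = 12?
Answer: 5456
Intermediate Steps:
R = -60 (R = -5*12 = -60)
T(C) = -6*C (T(C) = C*(-6) = -6*C)
T(R) + 104*q(-3) = -6*(-60) + 104*(-4 - 3)² = 360 + 104*(-7)² = 360 + 104*49 = 360 + 5096 = 5456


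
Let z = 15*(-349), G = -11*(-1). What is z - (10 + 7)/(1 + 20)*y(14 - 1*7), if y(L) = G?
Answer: -110122/21 ≈ -5243.9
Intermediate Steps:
G = 11
y(L) = 11
z = -5235
z - (10 + 7)/(1 + 20)*y(14 - 1*7) = -5235 - (10 + 7)/(1 + 20)*11 = -5235 - 17/21*11 = -5235 - 17*(1/21)*11 = -5235 - 17*11/21 = -5235 - 1*187/21 = -5235 - 187/21 = -110122/21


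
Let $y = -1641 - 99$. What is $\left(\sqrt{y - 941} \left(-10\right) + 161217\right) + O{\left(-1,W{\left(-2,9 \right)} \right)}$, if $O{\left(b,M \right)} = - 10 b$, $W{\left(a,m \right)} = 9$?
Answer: $161227 - 10 i \sqrt{2681} \approx 1.6123 \cdot 10^{5} - 517.78 i$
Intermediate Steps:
$y = -1740$ ($y = -1641 - 99 = -1740$)
$\left(\sqrt{y - 941} \left(-10\right) + 161217\right) + O{\left(-1,W{\left(-2,9 \right)} \right)} = \left(\sqrt{-1740 - 941} \left(-10\right) + 161217\right) - -10 = \left(\sqrt{-2681} \left(-10\right) + 161217\right) + 10 = \left(i \sqrt{2681} \left(-10\right) + 161217\right) + 10 = \left(- 10 i \sqrt{2681} + 161217\right) + 10 = \left(161217 - 10 i \sqrt{2681}\right) + 10 = 161227 - 10 i \sqrt{2681}$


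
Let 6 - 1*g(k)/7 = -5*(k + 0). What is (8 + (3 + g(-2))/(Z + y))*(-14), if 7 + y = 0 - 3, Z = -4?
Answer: -137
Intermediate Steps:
g(k) = 42 + 35*k (g(k) = 42 - (-35)*(k + 0) = 42 - (-35)*k = 42 + 35*k)
y = -10 (y = -7 + (0 - 3) = -7 - 3 = -10)
(8 + (3 + g(-2))/(Z + y))*(-14) = (8 + (3 + (42 + 35*(-2)))/(-4 - 10))*(-14) = (8 + (3 + (42 - 70))/(-14))*(-14) = (8 + (3 - 28)*(-1/14))*(-14) = (8 - 25*(-1/14))*(-14) = (8 + 25/14)*(-14) = (137/14)*(-14) = -137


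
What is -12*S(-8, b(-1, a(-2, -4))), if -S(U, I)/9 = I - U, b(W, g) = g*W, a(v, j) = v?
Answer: 1080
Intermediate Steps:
b(W, g) = W*g
S(U, I) = -9*I + 9*U (S(U, I) = -9*(I - U) = -9*I + 9*U)
-12*S(-8, b(-1, a(-2, -4))) = -12*(-(-9)*(-2) + 9*(-8)) = -12*(-9*2 - 72) = -12*(-18 - 72) = -12*(-90) = 1080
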